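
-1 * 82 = -82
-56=-56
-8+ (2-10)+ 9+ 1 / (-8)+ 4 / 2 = -41 / 8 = -5.12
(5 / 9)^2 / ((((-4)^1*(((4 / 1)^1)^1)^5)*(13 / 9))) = -25 / 479232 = -0.00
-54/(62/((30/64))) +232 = 229739/992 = 231.59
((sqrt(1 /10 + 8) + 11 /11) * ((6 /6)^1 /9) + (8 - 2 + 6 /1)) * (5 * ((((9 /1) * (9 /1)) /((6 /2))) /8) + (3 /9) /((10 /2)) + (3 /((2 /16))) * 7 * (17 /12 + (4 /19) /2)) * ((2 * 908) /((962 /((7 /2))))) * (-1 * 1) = -107659489987 /4935060 - 987701743 * sqrt(10) /5483400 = -22384.84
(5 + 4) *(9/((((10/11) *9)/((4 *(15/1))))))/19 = 594/19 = 31.26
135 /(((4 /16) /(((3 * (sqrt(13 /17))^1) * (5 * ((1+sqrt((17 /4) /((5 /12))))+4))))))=1620 * sqrt(221) * (sqrt(255)+25) /17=58038.29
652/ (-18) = -326/ 9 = -36.22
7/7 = 1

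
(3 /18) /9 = 1 /54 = 0.02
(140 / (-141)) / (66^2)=-35 / 153549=-0.00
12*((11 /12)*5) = 55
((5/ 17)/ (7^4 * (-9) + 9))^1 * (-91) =91/ 73440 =0.00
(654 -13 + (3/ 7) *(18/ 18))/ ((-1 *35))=-898/ 49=-18.33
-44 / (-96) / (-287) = -0.00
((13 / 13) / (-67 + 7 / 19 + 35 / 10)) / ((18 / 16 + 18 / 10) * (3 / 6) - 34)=160 / 328663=0.00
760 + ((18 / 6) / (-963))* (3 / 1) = 81319 / 107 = 759.99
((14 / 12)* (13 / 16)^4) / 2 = 199927 / 786432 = 0.25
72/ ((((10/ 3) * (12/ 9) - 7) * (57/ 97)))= -20952/ 437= -47.95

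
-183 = -183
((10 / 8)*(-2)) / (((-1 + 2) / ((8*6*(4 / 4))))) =-120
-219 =-219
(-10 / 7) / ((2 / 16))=-80 / 7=-11.43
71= 71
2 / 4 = 1 / 2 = 0.50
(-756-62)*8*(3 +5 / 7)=-170144 / 7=-24306.29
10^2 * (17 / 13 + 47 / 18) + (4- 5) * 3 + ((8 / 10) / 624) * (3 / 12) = 3639923 / 9360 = 388.88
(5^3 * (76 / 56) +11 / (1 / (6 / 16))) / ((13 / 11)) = 107041 / 728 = 147.03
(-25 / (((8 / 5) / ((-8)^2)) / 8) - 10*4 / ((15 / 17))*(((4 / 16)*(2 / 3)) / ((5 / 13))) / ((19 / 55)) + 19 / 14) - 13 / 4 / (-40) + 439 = -1458698119 / 191520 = -7616.43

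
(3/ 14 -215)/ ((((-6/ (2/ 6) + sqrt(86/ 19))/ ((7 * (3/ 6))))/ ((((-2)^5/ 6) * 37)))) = -25367052/ 3035 -222518 * sqrt(1634)/ 9105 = -9346.07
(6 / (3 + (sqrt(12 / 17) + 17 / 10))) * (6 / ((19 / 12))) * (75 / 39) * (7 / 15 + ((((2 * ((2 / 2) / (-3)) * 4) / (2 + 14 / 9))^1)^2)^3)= 7120348425 / 1149336448 - 44557875 * sqrt(51) / 287334112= 5.09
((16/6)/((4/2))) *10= 13.33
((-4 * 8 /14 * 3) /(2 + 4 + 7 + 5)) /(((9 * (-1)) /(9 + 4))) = 104 /189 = 0.55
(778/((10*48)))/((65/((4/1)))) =389/3900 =0.10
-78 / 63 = -26 / 21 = -1.24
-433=-433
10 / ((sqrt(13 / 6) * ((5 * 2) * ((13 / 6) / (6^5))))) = 46656 * sqrt(78) / 169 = 2438.19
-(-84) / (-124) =-21 / 31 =-0.68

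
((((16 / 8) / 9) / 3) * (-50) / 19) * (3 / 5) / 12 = -5 / 513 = -0.01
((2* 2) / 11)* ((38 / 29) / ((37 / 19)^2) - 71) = -11220212 / 436711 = -25.69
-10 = -10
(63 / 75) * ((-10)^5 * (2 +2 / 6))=-196000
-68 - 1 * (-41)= -27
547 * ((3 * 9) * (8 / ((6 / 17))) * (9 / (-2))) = -1506438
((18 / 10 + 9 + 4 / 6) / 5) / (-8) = -43 / 150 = -0.29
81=81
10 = 10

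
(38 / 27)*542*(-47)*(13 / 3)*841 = -10583275196 / 81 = -130657718.47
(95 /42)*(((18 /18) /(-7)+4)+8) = 7885 /294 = 26.82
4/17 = 0.24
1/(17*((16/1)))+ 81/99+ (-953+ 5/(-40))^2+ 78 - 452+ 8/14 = 76074862625/83776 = 908074.66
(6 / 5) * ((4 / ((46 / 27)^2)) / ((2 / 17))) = 37179 / 2645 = 14.06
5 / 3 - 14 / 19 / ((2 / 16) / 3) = -913 / 57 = -16.02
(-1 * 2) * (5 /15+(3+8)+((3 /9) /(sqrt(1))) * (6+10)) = -100 /3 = -33.33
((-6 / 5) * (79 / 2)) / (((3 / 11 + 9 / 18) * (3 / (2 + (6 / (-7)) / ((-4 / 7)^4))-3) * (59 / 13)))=17465162 / 4518515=3.87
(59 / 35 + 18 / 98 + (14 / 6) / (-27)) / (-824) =-35383 / 16352280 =-0.00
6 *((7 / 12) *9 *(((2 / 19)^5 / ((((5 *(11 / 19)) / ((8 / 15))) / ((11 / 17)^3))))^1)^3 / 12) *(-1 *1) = -0.00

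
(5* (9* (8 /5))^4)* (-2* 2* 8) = -859963392 /125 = -6879707.14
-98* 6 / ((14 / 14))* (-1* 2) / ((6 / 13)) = 2548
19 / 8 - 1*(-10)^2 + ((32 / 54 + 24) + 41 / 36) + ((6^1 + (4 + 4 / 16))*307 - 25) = 658769 / 216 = 3049.86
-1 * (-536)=536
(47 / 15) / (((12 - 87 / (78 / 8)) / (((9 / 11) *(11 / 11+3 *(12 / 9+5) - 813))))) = -1453569 / 2200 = -660.71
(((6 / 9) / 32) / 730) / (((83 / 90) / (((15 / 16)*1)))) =45 / 1551104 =0.00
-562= -562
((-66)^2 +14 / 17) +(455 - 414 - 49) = 73930 / 17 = 4348.82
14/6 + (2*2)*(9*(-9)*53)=-51509/3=-17169.67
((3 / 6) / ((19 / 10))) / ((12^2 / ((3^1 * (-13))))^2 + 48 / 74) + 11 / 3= 2084259 / 565592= 3.69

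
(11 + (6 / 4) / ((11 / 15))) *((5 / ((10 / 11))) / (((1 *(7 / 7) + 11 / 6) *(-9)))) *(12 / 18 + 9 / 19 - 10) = 144935 / 5814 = 24.93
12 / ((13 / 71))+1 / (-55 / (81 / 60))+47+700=11618949 / 14300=812.51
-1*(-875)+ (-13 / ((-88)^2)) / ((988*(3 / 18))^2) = 127199071991 / 145370368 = 875.00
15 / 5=3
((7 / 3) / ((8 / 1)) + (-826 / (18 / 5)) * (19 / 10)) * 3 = -31367 / 24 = -1306.96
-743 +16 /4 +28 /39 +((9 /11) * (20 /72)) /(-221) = -10768597 /14586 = -738.28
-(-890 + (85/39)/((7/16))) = 241610/273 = 885.02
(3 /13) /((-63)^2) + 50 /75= 11467 /17199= 0.67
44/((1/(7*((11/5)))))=3388/5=677.60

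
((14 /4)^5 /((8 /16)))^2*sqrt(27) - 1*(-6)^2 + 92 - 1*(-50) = 106 + 847425747*sqrt(3) /256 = 5733639.01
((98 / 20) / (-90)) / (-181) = 49 / 162900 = 0.00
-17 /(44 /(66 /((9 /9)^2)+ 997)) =-18071 /44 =-410.70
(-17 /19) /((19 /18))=-306 /361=-0.85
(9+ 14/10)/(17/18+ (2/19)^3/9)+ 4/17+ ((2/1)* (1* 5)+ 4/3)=223815758/9912615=22.58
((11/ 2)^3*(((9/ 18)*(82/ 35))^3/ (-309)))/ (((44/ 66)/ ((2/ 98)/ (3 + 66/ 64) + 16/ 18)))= -194384030269/ 167485956750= -1.16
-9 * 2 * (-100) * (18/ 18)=1800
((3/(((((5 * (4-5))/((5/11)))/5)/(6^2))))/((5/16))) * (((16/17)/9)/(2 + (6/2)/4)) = -12288/2057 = -5.97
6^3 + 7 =223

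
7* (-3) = -21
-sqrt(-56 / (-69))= -2 *sqrt(966) / 69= -0.90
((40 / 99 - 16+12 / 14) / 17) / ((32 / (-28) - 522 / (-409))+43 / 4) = -16710104 / 209764071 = -0.08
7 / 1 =7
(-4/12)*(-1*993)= 331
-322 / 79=-4.08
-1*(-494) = 494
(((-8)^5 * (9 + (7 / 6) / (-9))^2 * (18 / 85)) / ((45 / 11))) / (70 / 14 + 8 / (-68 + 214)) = -3018606559232 / 114325425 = -26403.63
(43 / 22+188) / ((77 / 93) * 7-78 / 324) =3497823 / 102289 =34.20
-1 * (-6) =6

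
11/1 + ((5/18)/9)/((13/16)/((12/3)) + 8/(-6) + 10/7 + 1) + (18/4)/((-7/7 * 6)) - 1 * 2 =311855/37692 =8.27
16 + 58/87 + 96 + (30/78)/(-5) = 4391/39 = 112.59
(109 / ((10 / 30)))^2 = 106929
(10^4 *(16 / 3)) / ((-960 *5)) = -100 / 9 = -11.11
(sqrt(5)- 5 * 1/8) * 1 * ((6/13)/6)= -5/104+sqrt(5)/13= 0.12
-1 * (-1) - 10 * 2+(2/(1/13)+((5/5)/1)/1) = 8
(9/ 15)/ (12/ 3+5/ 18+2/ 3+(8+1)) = 54/ 1255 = 0.04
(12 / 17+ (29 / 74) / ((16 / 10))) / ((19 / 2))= 0.10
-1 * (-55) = 55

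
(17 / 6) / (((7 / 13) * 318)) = 221 / 13356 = 0.02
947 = 947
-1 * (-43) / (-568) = -43 / 568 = -0.08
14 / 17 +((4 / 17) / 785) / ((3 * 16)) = 131881 / 160140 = 0.82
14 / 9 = 1.56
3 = 3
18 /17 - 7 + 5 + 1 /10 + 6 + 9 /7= 7669 /1190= 6.44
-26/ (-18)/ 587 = 13/ 5283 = 0.00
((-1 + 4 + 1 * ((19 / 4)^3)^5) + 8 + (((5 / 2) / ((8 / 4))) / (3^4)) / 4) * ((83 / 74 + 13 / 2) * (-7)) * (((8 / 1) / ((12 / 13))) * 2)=-5259304108941993480459271 / 402250530816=-13074697746881.88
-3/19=-0.16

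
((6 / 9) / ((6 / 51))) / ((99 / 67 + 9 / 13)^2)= 12896897 / 10716300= 1.20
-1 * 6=-6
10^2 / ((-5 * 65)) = -4 / 13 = -0.31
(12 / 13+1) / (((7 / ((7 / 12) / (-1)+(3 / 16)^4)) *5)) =-572225 / 17891328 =-0.03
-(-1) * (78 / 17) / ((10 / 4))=156 / 85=1.84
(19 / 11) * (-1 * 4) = -76 / 11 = -6.91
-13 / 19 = -0.68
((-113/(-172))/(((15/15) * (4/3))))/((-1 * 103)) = -339/70864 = -0.00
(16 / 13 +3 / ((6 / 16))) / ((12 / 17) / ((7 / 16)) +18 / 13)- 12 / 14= 2.22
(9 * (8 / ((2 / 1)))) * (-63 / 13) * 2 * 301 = -105025.85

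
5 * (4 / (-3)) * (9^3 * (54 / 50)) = -26244 / 5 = -5248.80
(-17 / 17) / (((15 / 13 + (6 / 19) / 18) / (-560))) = 14820 / 31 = 478.06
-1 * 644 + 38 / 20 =-6421 / 10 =-642.10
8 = 8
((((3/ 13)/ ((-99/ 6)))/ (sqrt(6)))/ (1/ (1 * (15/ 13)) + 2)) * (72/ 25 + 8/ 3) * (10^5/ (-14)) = 320000 * sqrt(6)/ 9933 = 78.91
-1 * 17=-17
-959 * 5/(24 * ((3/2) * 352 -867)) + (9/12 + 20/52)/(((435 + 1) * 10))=135950303/230574240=0.59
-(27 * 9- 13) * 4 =-920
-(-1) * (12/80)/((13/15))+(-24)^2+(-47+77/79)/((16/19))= 535599/1027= 521.52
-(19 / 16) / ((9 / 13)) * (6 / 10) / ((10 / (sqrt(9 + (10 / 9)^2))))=-247 * sqrt(829) / 21600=-0.33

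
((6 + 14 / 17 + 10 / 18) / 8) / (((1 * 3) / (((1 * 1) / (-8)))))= -1129 / 29376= -0.04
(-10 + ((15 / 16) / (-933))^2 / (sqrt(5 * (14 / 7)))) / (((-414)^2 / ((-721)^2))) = -2599205 / 85698 + 2599205 * sqrt(10) / 8487727368192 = -30.33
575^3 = 190109375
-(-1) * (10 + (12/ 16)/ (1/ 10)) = 35/ 2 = 17.50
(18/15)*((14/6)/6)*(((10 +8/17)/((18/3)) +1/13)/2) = 4228/9945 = 0.43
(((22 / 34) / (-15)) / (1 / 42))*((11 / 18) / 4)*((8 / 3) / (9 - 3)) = -847 / 6885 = -0.12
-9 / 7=-1.29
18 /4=9 /2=4.50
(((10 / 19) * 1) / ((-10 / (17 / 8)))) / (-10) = 17 / 1520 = 0.01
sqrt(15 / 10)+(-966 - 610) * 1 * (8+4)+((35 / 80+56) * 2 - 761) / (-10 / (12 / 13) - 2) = -5809341 / 308+sqrt(6) / 2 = -18860.27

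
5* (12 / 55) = 1.09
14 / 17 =0.82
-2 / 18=-1 / 9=-0.11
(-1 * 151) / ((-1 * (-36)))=-151 / 36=-4.19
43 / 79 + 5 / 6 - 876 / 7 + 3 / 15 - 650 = -12833447 / 16590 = -773.57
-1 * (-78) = 78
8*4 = 32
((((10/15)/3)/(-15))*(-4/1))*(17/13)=136/1755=0.08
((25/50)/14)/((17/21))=3/68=0.04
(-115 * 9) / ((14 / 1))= -1035 / 14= -73.93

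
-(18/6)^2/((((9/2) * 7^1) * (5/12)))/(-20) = 6/175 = 0.03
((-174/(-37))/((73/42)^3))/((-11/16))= -206260992/158329919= -1.30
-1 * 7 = -7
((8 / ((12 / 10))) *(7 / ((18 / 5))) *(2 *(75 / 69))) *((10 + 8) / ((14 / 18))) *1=15000 / 23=652.17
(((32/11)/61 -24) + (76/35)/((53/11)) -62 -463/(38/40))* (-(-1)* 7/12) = -6774015133/20270910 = -334.17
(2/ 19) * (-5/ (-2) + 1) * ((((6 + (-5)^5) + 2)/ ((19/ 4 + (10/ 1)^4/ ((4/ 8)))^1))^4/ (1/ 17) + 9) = 1877856185150429071/ 565707764289981987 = 3.32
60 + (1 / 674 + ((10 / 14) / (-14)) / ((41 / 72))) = 81124649 / 1354066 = 59.91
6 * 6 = 36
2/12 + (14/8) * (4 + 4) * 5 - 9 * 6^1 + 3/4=203/12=16.92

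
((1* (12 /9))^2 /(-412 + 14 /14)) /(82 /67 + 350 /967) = -129578 /47506257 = -0.00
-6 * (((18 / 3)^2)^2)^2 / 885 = -3359232 / 295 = -11387.23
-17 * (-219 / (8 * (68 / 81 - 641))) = -301563 / 414824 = -0.73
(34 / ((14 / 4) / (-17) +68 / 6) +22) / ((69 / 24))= 227504 / 26105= 8.71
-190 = -190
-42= -42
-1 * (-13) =13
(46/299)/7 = 2/91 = 0.02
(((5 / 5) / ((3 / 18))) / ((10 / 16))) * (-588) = -28224 / 5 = -5644.80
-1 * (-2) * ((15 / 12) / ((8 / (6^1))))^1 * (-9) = -135 / 8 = -16.88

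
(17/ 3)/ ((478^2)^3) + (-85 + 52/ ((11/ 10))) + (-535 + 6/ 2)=-224258198507809878917/ 393623772711968832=-569.73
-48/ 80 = -3/ 5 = -0.60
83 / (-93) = -83 / 93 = -0.89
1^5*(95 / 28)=95 / 28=3.39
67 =67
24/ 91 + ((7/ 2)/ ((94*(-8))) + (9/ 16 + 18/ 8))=420389/ 136864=3.07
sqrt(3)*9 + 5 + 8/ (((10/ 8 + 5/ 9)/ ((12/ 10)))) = 3353/ 325 + 9*sqrt(3) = 25.91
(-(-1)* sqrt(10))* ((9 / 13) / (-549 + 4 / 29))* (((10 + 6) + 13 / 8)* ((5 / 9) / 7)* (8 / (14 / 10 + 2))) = -102225* sqrt(10) / 24623599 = -0.01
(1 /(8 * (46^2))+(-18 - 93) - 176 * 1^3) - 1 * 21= -5213823 /16928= -308.00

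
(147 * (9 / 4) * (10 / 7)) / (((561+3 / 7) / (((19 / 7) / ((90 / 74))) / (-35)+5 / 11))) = 11848 / 36025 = 0.33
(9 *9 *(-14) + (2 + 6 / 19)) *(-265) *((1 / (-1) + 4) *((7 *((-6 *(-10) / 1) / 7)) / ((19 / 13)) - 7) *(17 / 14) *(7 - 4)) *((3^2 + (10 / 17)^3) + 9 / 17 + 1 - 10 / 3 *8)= -1298689376493405 / 730303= -1778288431.64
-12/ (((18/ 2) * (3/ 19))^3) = -27436/ 6561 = -4.18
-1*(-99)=99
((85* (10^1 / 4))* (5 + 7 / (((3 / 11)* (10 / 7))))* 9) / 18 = 58565 / 24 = 2440.21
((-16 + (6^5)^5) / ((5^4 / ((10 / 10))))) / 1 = 5686057605985940272 / 125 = 45488460847887522.18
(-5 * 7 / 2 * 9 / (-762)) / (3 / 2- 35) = -0.01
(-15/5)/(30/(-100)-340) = 30/3403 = 0.01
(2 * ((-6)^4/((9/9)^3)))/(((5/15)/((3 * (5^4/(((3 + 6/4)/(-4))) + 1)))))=-12936672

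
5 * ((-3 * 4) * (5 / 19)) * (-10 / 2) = 1500 / 19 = 78.95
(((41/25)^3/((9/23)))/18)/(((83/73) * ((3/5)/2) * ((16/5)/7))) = 810028513/201690000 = 4.02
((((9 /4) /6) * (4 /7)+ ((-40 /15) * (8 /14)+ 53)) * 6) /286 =167 /154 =1.08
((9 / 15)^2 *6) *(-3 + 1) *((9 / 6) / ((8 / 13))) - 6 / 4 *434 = -66153 / 100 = -661.53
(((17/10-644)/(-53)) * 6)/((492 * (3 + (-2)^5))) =-6423/1260340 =-0.01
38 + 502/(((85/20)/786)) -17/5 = 7894381/85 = 92875.07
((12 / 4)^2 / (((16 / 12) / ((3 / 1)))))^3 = 531441 / 64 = 8303.77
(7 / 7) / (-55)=-0.02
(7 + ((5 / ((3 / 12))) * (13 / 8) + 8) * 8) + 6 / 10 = 1658 / 5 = 331.60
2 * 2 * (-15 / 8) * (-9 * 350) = 23625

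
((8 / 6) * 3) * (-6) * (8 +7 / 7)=-216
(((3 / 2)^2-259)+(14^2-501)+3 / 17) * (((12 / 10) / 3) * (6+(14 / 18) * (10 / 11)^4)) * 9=-13203.96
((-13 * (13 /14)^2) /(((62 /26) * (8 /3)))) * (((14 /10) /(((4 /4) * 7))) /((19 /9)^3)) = -62462907 /1667011360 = -0.04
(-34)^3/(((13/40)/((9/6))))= -2358240/13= -181403.08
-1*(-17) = 17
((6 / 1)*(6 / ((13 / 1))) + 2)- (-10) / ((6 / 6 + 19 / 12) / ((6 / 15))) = 2546 / 403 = 6.32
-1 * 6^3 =-216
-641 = -641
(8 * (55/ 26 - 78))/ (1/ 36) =-284112/ 13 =-21854.77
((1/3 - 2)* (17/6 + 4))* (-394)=40385/9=4487.22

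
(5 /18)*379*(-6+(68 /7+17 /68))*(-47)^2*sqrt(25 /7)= 774420175*sqrt(7) /1176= 1742281.63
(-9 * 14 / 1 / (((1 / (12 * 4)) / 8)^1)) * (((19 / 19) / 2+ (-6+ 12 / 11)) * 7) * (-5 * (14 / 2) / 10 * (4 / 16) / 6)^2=31758.68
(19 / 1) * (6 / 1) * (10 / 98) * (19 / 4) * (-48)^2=6238080 / 49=127307.76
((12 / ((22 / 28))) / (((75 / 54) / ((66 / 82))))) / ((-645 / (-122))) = 368928 / 220375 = 1.67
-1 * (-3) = 3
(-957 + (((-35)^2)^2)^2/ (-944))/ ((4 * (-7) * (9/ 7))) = 2251876294033/ 33984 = 66262838.22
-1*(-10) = 10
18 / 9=2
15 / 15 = 1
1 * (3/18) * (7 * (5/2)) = 35/12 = 2.92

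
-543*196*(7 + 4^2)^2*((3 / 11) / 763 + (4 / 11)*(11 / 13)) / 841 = -9321739644 / 452023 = -20622.27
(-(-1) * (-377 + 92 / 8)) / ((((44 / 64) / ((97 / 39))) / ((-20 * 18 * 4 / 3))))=90760960 / 143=634692.03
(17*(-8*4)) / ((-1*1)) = 544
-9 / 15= -3 / 5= -0.60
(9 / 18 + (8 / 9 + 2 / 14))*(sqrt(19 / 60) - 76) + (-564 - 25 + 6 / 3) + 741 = 193*sqrt(285) / 3780 + 2368 / 63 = 38.45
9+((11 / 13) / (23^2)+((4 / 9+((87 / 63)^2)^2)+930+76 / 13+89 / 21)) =1274809309000 / 1337445837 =953.17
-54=-54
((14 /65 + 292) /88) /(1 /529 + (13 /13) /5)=5023913 /305448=16.45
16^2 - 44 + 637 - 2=847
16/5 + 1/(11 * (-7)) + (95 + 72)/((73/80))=5233171/28105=186.20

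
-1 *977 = -977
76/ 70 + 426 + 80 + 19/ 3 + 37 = 57794/ 105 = 550.42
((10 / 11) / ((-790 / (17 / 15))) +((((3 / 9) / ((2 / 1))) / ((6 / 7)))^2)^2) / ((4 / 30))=914521 / 973057536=0.00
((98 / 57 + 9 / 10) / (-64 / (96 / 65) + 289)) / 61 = 1493 / 8541830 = 0.00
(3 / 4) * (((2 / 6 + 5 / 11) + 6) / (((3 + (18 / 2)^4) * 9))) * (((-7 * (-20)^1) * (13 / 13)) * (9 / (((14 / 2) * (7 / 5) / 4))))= 800 / 18051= 0.04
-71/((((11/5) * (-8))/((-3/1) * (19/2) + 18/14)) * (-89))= 135255/109648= 1.23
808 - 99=709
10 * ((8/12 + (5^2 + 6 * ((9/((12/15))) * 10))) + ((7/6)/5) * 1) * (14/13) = 98126/13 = 7548.15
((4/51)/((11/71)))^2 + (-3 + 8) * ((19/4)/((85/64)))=5708608/314721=18.14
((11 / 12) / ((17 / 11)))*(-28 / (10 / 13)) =-11011 / 510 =-21.59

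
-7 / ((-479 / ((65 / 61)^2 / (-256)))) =-29575 / 456283904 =-0.00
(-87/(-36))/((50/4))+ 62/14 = 4853/1050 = 4.62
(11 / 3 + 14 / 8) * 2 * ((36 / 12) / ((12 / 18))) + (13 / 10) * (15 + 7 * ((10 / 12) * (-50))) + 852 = 6493 / 12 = 541.08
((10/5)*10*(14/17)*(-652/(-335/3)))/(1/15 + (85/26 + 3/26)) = 21359520/766547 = 27.86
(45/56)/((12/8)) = 15/28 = 0.54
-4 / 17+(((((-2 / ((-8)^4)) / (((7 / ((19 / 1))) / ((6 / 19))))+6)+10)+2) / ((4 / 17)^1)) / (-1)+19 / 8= -36244125 / 487424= -74.36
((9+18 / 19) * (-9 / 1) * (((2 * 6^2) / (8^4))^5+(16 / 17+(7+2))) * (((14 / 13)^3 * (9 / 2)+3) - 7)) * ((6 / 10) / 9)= -300061015764121662183 / 3120990143721242624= -96.14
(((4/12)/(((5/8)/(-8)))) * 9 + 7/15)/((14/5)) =-569/42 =-13.55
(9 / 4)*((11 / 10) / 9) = 11 / 40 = 0.28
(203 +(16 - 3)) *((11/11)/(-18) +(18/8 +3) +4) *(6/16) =2979/4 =744.75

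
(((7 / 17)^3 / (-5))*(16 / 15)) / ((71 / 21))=-38416 / 8720575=-0.00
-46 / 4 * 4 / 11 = -46 / 11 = -4.18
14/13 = 1.08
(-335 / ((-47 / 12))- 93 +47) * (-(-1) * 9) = 16722 / 47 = 355.79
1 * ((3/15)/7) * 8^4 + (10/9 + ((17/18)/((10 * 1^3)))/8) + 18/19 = 7603271/63840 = 119.10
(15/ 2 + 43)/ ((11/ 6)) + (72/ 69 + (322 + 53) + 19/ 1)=106915/ 253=422.59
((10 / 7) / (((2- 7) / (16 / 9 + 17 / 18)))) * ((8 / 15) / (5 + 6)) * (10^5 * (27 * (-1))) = 1120000 / 11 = 101818.18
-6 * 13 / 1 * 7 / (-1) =546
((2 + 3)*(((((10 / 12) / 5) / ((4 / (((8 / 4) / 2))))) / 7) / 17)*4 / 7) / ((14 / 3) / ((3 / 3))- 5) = -5 / 1666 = -0.00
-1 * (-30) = 30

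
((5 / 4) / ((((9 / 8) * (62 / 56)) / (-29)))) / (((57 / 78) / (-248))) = 1688960 / 171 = 9876.96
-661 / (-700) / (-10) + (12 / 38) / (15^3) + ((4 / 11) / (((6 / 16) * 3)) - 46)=-45.77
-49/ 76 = -0.64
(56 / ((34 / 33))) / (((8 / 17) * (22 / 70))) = 735 / 2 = 367.50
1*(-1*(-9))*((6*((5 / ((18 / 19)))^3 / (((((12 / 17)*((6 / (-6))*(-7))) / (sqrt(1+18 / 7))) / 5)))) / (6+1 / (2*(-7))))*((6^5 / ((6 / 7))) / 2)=364384375*sqrt(7) / 83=11615306.48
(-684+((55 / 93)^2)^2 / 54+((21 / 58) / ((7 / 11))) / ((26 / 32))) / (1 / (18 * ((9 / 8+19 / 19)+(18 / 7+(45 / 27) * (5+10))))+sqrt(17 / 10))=242268528502165428620 / 322189916098218788763- 2877804020707865055679 * sqrt(170) / 71597759132937508614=-523.31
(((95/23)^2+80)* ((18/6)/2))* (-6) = -462105/529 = -873.54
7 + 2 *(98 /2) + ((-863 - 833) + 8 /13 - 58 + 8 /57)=-1221349 /741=-1648.24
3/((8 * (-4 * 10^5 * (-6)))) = 0.00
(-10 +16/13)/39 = -0.22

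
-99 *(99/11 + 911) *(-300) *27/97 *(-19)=-14017212000/97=-144507340.21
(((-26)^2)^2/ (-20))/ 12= -28561/ 15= -1904.07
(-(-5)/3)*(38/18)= 95/27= 3.52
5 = 5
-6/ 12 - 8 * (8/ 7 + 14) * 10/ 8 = -2127/ 14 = -151.93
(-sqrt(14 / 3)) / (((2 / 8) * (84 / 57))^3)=-43.20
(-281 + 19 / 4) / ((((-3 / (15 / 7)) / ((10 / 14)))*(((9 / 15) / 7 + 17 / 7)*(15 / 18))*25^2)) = 663 / 6160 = 0.11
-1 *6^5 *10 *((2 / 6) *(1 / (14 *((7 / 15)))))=-194400 / 49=-3967.35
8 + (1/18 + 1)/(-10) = 1421/180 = 7.89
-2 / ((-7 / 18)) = 36 / 7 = 5.14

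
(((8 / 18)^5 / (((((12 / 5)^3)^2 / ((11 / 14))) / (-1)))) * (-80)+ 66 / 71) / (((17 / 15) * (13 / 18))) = 11770362560 / 10300920903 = 1.14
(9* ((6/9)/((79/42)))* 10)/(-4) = -630/79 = -7.97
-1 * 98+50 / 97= -9456 / 97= -97.48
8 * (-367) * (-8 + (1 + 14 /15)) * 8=2137408 /15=142493.87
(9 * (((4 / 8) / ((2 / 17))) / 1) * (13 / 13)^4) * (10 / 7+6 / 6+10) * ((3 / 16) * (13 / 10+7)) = 3314439 / 4480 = 739.83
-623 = -623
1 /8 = 0.12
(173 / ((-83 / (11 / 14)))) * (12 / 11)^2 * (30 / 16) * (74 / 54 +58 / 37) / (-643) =2538775 / 152048281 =0.02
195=195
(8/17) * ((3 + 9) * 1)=96/17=5.65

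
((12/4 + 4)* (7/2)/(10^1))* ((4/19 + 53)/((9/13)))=214669/1140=188.31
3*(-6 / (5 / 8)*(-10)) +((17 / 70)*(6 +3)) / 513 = 1149137 / 3990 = 288.00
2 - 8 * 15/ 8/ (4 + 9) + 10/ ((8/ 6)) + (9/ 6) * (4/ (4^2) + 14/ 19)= 19417/ 1976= 9.83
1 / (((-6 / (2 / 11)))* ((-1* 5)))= 1 / 165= 0.01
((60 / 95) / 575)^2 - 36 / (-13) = 4296804372 / 1551623125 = 2.77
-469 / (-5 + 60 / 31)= 14539 / 95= 153.04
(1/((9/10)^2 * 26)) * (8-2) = 100/351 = 0.28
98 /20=49 /10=4.90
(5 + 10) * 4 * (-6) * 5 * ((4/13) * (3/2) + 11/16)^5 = -175457534669775/48666116096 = -3605.33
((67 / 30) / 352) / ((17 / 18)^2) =1809 / 254320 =0.01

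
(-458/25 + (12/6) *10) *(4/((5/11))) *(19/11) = 25.54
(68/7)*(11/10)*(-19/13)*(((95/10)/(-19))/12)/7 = 3553/38220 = 0.09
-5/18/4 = -5/72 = -0.07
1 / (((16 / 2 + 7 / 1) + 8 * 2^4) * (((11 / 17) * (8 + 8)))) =17 / 25168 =0.00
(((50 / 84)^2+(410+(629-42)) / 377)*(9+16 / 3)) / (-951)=-85756319 / 1897324884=-0.05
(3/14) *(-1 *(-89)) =267/14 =19.07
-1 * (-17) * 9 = 153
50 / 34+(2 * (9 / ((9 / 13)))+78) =1793 / 17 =105.47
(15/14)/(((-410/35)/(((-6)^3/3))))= 270/41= 6.59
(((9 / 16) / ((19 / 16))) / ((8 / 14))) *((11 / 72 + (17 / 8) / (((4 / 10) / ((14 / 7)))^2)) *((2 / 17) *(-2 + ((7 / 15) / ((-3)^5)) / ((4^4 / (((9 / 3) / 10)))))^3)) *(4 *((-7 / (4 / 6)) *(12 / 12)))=11312403044430976116239513 / 6479776000770048000000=1745.80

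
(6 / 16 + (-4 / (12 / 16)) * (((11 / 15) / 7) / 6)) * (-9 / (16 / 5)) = -2131 / 2688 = -0.79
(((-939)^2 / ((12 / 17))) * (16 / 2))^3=997852938459950624472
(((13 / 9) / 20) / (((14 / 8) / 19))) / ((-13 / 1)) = -19 / 315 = -0.06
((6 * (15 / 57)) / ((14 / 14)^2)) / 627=10 / 3971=0.00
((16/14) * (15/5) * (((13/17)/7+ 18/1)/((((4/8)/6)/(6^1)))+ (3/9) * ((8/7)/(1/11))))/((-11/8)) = -29886464/9163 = -3261.65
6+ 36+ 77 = 119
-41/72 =-0.57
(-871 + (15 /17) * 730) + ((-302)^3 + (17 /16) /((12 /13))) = -27543833.73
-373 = -373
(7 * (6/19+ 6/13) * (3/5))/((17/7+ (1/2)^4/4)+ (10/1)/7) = 1806336/2142725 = 0.84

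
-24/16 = -3/2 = -1.50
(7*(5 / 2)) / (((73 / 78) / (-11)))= -15015 / 73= -205.68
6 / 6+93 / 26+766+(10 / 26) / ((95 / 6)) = 380677 / 494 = 770.60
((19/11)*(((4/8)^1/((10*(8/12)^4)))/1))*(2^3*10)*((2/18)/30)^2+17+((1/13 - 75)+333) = 141609847/514800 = 275.08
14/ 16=7/ 8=0.88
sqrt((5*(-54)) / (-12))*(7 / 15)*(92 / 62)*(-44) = -7084*sqrt(10) / 155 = -144.53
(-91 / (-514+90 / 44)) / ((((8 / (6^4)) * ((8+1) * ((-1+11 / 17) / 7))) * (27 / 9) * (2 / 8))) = -136136 / 1609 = -84.61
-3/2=-1.50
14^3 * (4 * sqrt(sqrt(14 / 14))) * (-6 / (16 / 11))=-45276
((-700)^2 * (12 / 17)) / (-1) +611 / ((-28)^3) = -129077770387 / 373184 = -345882.38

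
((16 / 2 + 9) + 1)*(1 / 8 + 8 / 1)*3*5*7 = 15356.25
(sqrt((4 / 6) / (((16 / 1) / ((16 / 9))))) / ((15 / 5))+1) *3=sqrt(6) / 9+3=3.27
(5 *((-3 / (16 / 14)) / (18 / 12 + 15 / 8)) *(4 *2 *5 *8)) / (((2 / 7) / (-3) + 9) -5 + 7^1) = -78400 / 687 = -114.12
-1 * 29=-29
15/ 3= 5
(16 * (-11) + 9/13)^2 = 5193841/169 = 30732.79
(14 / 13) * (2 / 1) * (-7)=-15.08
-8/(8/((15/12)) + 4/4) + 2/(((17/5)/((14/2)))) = 1910/629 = 3.04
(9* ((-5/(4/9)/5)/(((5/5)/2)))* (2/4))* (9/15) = -243/20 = -12.15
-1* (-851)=851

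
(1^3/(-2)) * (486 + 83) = -569/2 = -284.50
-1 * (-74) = 74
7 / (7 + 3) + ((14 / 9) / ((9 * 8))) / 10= 455 / 648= 0.70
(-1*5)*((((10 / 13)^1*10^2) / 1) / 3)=-5000 / 39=-128.21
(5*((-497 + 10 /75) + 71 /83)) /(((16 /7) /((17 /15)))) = -36743273 /29880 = -1229.69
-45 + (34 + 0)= -11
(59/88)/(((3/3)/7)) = 413/88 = 4.69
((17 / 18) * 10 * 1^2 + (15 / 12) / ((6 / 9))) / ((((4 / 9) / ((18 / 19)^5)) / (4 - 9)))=-240624675 / 2476099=-97.18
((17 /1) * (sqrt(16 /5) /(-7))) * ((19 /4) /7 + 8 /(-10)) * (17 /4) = 2.24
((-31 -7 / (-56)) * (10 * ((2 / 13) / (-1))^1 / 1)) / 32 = 95 / 64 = 1.48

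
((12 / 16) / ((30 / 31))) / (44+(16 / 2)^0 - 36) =31 / 360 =0.09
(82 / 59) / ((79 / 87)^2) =620658 / 368219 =1.69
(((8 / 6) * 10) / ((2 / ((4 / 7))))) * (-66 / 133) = -1760 / 931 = -1.89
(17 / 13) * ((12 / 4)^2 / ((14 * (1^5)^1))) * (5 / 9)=85 / 182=0.47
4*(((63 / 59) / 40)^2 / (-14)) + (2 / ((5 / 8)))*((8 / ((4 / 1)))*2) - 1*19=-17266327 / 2784800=-6.20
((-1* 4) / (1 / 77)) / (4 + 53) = -308 / 57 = -5.40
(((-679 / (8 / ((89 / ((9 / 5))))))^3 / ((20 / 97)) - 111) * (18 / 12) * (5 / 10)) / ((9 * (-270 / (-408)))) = -9097875872914579879 / 201553920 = -45138669954.49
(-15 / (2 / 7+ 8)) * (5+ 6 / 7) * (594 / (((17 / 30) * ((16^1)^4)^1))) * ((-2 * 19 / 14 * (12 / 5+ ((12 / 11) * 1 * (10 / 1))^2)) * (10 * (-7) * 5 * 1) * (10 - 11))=434507601375 / 22212608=19561.31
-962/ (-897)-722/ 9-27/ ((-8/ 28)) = 6355/ 414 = 15.35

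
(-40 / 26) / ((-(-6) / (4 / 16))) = -0.06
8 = 8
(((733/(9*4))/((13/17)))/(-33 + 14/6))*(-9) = 37383/4784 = 7.81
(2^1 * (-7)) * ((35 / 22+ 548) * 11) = -84637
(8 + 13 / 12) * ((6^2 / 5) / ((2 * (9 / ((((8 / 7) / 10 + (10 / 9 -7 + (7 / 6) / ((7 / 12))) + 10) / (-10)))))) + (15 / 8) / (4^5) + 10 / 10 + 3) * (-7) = -26389075817 / 110592000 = -238.62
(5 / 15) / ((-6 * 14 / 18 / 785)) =-785 / 14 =-56.07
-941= -941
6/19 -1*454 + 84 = -369.68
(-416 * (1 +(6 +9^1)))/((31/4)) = -26624/31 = -858.84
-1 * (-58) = 58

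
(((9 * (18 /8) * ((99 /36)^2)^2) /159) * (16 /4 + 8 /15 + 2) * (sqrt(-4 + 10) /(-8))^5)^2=10130361277189923 /617705632484556800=0.02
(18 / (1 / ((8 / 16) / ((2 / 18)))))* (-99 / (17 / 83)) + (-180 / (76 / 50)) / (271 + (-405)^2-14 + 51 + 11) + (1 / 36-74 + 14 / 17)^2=-4941377484481975 / 146190890448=-33800.86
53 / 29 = 1.83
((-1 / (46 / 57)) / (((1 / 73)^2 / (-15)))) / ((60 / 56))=2126271 / 23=92446.57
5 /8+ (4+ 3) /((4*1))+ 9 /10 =131 /40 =3.28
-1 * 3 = -3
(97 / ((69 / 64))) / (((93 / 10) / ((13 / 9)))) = 807040 / 57753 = 13.97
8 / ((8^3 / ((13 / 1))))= 13 / 64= 0.20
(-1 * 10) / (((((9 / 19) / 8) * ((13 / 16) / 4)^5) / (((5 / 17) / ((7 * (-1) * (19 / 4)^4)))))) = 109951162777600 / 2727514293777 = 40.31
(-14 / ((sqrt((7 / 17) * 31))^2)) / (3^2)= -0.12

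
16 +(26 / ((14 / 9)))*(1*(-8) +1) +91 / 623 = -8976 / 89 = -100.85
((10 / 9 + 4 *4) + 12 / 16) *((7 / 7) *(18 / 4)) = 643 / 8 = 80.38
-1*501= -501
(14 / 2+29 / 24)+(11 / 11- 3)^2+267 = 279.21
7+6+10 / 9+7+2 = 208 / 9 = 23.11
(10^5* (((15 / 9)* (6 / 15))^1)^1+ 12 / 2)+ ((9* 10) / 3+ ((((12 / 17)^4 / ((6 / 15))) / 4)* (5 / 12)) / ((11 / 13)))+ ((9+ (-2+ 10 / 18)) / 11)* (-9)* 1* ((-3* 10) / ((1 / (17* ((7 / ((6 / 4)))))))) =224396749468 / 2756193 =81415.47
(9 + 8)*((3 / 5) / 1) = 51 / 5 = 10.20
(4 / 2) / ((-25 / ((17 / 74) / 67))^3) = -4913 / 952159264937500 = -0.00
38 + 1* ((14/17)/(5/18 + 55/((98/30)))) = 9763718/256615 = 38.05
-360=-360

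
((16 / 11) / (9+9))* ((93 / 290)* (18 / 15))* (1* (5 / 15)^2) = 248 / 71775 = 0.00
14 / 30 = 7 / 15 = 0.47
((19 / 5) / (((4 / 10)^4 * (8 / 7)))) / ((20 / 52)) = 43225 / 128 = 337.70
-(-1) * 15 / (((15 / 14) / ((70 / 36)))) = 245 / 9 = 27.22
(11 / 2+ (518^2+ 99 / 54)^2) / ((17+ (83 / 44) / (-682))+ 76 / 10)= 97224235884384730 / 33215121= 2927107683.41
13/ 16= 0.81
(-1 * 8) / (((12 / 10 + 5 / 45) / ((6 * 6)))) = -12960 / 59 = -219.66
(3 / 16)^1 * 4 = 0.75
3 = 3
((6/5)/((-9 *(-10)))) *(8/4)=2/75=0.03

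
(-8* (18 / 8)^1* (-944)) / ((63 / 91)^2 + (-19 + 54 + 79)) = 957216 / 6449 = 148.43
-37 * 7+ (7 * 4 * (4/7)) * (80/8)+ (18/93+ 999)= 27906/31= 900.19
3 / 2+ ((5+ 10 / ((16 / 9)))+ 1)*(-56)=-1299 / 2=-649.50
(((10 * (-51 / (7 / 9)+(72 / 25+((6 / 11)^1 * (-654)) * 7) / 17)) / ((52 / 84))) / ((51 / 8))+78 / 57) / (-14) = 1053285257 / 27482455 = 38.33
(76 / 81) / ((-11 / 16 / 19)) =-23104 / 891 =-25.93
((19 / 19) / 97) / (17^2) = 1 / 28033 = 0.00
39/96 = 13/32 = 0.41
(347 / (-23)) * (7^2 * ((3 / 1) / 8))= -51009 / 184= -277.22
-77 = -77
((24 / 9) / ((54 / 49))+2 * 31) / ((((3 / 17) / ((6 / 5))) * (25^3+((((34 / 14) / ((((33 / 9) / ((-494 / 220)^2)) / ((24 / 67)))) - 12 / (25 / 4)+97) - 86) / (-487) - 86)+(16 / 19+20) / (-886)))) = 1134906770952499930 / 40258170787804838343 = 0.03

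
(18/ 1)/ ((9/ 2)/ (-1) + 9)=4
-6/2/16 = -3/16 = -0.19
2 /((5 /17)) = 34 /5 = 6.80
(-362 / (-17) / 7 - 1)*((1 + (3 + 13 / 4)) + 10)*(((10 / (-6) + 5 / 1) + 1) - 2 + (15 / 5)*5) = 72657 / 119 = 610.56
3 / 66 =1 / 22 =0.05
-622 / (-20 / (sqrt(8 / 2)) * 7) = 311 / 35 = 8.89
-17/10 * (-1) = 1.70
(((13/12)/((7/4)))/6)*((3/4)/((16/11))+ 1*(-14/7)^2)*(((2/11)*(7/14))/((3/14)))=0.20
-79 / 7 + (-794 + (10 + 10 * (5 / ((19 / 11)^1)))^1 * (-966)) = -5110983 / 133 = -38428.44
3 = 3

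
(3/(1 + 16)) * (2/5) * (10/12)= 1/17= 0.06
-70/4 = -35/2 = -17.50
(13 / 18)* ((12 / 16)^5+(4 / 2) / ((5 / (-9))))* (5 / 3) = -24869 / 6144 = -4.05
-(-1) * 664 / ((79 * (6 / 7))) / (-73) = -2324 / 17301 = -0.13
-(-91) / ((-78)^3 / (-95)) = 665 / 36504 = 0.02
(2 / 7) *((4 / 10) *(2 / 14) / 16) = 1 / 980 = 0.00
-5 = -5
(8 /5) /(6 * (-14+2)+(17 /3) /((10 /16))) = -3 /118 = -0.03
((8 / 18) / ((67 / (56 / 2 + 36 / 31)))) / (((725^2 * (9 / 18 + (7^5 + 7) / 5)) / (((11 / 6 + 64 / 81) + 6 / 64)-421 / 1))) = -245026714 / 5353473299243625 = -0.00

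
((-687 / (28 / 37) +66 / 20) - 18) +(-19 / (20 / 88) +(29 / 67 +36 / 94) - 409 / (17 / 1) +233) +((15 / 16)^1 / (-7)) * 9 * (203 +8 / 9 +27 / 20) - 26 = -128277987661 / 119913920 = -1069.75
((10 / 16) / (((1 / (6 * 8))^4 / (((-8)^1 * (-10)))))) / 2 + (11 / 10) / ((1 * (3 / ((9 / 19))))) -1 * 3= 25214975463 / 190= 132710397.17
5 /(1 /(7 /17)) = 35 /17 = 2.06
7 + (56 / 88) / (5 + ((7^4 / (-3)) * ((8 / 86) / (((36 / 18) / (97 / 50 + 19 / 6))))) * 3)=140351582 / 20053451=7.00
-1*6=-6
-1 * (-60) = 60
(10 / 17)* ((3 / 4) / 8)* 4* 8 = 30 / 17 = 1.76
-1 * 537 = -537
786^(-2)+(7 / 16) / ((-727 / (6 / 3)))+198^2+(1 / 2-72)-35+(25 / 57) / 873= 194180255901231179 / 4966564598136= 39097.50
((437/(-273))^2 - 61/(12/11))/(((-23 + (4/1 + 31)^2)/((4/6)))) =-15905777/537503148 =-0.03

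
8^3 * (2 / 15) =1024 / 15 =68.27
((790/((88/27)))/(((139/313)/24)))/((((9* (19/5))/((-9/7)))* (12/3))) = -50072175/406714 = -123.11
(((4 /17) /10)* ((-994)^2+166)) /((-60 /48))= -7905616 /425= -18601.45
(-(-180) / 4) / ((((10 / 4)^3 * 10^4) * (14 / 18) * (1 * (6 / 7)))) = 27 / 62500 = 0.00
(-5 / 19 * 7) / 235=-0.01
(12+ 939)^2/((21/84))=3617604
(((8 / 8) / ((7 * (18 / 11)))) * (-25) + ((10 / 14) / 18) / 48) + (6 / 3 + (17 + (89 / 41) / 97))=57866683 / 3436128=16.84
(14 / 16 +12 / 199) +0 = 1489 / 1592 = 0.94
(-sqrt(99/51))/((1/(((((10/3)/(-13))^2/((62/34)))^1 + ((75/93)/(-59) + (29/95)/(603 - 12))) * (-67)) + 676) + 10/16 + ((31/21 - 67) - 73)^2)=-70461818938728 * sqrt(561)/23795091879869407387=-0.00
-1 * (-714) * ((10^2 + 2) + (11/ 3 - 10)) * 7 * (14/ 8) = 1673497/ 2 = 836748.50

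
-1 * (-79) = 79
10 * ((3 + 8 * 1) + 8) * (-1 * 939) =-178410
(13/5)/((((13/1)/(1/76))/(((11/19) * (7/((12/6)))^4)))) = 26411/115520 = 0.23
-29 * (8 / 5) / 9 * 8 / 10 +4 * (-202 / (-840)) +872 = 1368419 / 1575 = 868.84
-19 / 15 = -1.27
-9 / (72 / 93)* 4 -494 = -1081 / 2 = -540.50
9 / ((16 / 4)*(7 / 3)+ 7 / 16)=432 / 469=0.92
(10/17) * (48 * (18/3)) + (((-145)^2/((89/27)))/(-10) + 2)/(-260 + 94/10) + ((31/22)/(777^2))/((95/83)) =29379879231651698/170863889007735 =171.95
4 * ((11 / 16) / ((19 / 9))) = 99 / 76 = 1.30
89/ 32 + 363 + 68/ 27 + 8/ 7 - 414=-269483/ 6048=-44.56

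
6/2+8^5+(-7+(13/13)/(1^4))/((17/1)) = 557101/17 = 32770.65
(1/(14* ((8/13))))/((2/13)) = 169/224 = 0.75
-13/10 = -1.30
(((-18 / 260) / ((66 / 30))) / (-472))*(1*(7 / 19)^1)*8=63 / 320606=0.00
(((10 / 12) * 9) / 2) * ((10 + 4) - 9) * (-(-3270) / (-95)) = -24525 / 38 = -645.39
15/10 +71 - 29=87/2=43.50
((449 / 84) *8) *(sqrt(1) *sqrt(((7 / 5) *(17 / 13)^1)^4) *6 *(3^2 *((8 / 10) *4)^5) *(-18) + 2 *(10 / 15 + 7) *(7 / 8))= -11109239195721853 / 237656250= -46744990.70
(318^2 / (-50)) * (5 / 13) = -50562 / 65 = -777.88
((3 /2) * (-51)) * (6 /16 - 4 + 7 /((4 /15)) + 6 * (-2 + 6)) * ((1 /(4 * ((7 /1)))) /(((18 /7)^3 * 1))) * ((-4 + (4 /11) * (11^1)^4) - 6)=-825553813 /20736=-39812.59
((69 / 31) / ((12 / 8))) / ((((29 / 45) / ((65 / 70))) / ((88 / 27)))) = 131560 / 18879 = 6.97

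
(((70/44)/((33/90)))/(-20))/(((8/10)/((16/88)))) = -525/10648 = -0.05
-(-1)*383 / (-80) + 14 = 737 / 80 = 9.21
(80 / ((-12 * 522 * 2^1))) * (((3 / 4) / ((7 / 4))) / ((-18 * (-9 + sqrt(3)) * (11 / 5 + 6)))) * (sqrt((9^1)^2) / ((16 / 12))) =-25 / 1731184- 25 * sqrt(3) / 15580656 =-0.00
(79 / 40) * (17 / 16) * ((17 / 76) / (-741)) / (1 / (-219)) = 1666663 / 12014080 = 0.14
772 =772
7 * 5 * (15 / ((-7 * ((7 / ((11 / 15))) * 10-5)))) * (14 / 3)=-770 / 199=-3.87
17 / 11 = 1.55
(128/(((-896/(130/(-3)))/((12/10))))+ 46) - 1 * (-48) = 710/7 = 101.43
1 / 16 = 0.06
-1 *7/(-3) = 7/3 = 2.33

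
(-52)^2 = 2704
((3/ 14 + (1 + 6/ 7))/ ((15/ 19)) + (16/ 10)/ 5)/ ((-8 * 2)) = -3091/ 16800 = -0.18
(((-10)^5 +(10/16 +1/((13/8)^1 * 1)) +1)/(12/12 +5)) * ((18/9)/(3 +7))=-3466589/1040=-3333.26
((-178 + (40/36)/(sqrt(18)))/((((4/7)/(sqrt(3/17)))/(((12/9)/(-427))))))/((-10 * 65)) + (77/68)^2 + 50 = -89 * sqrt(51)/1011075 + sqrt(102)/10919610 + 237129/4624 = 51.28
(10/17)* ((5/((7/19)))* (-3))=-2850/119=-23.95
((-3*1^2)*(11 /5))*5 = -33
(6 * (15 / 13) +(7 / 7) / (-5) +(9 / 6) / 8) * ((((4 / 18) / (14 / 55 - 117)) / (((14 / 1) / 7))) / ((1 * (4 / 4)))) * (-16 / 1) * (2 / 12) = 79057 / 4507542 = 0.02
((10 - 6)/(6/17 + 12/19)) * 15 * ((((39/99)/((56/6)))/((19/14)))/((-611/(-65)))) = 5525/27401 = 0.20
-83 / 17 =-4.88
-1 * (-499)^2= -249001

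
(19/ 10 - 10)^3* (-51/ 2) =27103491/ 2000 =13551.75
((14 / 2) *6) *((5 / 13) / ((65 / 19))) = 798 / 169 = 4.72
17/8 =2.12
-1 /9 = -0.11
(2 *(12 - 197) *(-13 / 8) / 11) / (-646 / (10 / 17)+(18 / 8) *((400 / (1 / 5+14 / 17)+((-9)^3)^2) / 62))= 1663150 / 553849351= 0.00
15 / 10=3 / 2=1.50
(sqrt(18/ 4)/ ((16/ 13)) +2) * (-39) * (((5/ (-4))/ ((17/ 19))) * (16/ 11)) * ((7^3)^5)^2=3256821975303577832405800164255 * sqrt(2)/ 1496 +668066046216118529724266700360/ 187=6651316963528075688047647000.00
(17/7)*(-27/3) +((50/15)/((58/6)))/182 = -57676/2639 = -21.86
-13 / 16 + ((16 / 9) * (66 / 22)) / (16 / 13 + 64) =-1859 / 2544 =-0.73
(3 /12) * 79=79 /4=19.75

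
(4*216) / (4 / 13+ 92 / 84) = 235872 / 383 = 615.85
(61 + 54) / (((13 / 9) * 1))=1035 / 13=79.62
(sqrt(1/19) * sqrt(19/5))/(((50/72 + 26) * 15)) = 12 * sqrt(5)/24025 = 0.00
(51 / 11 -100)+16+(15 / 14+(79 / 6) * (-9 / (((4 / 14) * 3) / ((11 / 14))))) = -115141 / 616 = -186.92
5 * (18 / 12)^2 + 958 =3877 / 4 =969.25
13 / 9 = 1.44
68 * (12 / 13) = 816 / 13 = 62.77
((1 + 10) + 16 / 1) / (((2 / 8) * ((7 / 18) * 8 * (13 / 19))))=4617 / 91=50.74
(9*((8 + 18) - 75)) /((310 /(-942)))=207711 /155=1340.07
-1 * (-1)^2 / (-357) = 1 / 357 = 0.00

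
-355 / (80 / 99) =-7029 / 16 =-439.31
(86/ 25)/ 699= 86/ 17475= 0.00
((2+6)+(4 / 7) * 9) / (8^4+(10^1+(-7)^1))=92 / 28693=0.00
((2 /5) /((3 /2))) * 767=204.53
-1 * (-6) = 6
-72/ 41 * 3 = -216/ 41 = -5.27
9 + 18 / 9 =11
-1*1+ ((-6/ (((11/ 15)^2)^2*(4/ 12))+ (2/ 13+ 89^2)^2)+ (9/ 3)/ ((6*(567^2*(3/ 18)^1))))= 16637143679927978827/ 265156518627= 62744615.01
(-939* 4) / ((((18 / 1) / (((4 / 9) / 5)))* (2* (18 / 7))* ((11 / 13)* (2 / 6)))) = -56966 / 4455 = -12.79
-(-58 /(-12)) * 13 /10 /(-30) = 377 /1800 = 0.21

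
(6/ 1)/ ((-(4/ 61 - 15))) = 366/ 911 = 0.40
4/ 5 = 0.80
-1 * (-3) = 3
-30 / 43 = -0.70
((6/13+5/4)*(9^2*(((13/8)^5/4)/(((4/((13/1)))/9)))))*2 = 24089861133/1048576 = 22973.88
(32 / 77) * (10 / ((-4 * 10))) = -8 / 77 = -0.10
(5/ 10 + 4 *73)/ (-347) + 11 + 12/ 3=9825/ 694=14.16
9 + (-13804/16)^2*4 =11909437/4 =2977359.25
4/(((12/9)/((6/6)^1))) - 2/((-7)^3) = 1031/343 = 3.01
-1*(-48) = 48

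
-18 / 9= -2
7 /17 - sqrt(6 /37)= 7 /17 - sqrt(222) /37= 0.01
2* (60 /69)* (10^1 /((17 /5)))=2000 /391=5.12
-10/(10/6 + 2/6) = -5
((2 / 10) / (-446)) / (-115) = 1 / 256450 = 0.00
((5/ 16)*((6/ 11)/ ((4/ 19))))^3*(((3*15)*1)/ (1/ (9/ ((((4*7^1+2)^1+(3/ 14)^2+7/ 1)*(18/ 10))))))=255219103125/ 79170691072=3.22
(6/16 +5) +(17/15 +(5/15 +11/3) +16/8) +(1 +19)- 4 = 3421/120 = 28.51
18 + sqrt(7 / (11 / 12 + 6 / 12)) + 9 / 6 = 2 * sqrt(357) / 17 + 39 / 2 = 21.72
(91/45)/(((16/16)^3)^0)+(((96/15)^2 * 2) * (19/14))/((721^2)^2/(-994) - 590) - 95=-1884440497095496/20267643880575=-92.98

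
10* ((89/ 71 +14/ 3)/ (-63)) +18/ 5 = 178492/ 67095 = 2.66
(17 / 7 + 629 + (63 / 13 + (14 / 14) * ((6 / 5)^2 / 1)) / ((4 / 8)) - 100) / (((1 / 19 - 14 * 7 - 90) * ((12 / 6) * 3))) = -3919073 / 8124025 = -0.48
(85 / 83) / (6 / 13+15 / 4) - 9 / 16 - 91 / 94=-17597887 / 13669104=-1.29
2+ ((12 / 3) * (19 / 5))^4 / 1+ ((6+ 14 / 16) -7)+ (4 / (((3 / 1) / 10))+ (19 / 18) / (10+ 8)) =21624873173 / 405000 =53394.75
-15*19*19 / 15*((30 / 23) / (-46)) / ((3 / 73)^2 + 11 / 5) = 4.65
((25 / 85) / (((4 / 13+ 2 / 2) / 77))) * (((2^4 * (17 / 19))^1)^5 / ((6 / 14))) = 180488193966080 / 7428297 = 24297385.25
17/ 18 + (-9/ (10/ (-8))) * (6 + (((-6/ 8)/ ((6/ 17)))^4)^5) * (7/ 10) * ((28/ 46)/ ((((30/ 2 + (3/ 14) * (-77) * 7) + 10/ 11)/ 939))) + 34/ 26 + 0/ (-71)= -988597500852436320223093724651/ 9695349277803203788800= -101966156.40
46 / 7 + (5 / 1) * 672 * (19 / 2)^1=223486 / 7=31926.57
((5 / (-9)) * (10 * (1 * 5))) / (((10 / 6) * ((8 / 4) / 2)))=-50 / 3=-16.67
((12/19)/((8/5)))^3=3375/54872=0.06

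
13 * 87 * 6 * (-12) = -81432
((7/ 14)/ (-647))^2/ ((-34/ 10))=-0.00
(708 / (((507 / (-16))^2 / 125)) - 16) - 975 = -902.86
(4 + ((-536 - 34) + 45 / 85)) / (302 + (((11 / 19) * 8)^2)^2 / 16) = -1252775773 / 732785646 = -1.71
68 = 68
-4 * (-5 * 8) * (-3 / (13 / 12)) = -5760 / 13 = -443.08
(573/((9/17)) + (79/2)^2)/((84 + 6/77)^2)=188014519/502952112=0.37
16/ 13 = 1.23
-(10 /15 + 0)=-2 /3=-0.67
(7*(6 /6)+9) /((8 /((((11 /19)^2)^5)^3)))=34898804537772814637117607507602 /230466617897195215045509519405933293401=0.00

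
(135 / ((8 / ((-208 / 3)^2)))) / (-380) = -4056 / 19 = -213.47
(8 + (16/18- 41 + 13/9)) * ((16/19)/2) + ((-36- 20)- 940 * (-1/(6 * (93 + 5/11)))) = -1969877/29298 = -67.24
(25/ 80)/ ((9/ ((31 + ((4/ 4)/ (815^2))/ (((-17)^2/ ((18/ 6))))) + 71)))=6526674851/ 1842825840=3.54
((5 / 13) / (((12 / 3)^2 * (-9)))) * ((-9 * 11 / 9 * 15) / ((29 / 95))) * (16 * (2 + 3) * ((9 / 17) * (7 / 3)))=914375 / 6409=142.67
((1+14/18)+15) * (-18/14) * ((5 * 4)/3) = -143.81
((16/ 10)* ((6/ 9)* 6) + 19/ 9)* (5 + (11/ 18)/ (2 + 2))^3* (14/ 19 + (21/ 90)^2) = 264636897776503/ 287214336000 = 921.39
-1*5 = -5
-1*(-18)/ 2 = 9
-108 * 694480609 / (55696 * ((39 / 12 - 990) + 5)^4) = -44446758976 / 30660826965460923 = -0.00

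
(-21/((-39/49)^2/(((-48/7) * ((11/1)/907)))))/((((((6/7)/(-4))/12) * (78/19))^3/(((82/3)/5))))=-5217393311922176/136388914155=-38253.79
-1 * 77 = -77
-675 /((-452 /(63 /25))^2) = -0.02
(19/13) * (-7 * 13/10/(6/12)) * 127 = -16891/5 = -3378.20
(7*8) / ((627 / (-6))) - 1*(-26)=5322 / 209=25.46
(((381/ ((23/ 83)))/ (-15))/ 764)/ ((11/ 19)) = -200279/ 966460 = -0.21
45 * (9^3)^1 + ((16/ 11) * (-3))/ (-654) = 39333203/ 1199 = 32805.01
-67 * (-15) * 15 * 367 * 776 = 4293239400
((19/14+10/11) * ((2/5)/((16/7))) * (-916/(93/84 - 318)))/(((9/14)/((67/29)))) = 524761286/127371915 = 4.12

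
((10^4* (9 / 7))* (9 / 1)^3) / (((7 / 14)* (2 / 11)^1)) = 721710000 / 7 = 103101428.57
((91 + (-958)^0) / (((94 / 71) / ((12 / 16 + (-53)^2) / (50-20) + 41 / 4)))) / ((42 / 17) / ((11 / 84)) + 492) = 3807670999 / 269400240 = 14.13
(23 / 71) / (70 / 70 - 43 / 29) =-667 / 994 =-0.67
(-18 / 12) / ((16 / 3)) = -9 / 32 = -0.28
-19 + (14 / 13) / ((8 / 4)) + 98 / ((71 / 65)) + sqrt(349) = sqrt(349) + 65770 / 923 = 89.94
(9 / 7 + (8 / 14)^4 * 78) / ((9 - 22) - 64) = -23055 / 184877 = -0.12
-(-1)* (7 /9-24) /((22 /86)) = -817 /9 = -90.78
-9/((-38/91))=819/38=21.55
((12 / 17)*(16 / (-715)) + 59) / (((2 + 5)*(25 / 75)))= 2150859 / 85085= 25.28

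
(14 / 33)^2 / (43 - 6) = 196 / 40293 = 0.00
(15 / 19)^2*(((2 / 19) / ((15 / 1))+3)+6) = 38505 / 6859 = 5.61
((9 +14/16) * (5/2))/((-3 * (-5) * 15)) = 79/720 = 0.11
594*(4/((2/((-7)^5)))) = -19966716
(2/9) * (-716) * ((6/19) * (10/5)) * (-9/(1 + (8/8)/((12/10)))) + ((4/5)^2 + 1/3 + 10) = 7904807/15675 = 504.29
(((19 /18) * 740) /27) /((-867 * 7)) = -7030 /1474767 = -0.00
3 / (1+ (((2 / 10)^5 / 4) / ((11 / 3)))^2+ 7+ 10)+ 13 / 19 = 96521381581 / 113437500003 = 0.85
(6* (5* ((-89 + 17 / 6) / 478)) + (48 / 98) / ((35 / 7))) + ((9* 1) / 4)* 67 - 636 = -114898961 / 234220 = -490.56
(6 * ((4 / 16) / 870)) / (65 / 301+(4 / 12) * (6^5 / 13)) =3913 / 453001460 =0.00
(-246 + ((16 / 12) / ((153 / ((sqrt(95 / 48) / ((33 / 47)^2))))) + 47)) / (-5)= 39.80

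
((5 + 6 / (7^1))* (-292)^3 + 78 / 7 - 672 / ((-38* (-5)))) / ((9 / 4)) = -55413801544 / 855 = -64811463.79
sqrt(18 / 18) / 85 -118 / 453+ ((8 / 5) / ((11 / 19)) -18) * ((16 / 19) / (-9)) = 28413557 / 24142635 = 1.18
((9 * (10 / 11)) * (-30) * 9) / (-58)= 12150 / 319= 38.09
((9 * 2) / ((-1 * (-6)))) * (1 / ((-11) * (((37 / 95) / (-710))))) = 202350 / 407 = 497.17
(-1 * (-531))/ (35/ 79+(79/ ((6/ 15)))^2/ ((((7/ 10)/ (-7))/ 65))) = -9322/ 445104645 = -0.00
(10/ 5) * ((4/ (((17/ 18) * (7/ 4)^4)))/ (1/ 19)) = 17.16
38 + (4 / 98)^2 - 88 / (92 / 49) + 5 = -213597 / 55223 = -3.87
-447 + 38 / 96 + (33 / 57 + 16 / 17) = -6900583 / 15504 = -445.08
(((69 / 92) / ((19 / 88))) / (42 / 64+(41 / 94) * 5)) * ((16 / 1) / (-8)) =-198528 / 81073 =-2.45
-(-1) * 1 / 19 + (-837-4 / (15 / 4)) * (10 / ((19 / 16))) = -402269 / 57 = -7057.35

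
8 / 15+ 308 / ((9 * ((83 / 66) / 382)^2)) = 326297793032 / 103335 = 3157669.65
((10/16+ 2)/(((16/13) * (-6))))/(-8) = 91/2048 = 0.04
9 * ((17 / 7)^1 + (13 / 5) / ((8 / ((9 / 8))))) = 56331 / 2240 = 25.15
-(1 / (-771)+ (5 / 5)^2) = -770 / 771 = -1.00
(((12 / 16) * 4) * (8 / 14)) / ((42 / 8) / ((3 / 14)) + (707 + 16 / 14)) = 8 / 3419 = 0.00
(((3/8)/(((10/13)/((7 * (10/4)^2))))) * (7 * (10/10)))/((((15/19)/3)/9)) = 326781/64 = 5105.95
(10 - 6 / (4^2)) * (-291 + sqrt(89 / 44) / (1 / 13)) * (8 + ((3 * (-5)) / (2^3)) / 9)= -1396703 / 64 + 17017 * sqrt(979) / 384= -20436.91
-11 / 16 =-0.69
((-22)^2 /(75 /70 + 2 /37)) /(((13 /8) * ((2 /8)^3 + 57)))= 4.64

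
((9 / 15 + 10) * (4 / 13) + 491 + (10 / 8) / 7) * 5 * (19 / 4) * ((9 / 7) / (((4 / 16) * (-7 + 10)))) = 51293217 / 2548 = 20130.78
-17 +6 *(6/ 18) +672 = 657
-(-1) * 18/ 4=4.50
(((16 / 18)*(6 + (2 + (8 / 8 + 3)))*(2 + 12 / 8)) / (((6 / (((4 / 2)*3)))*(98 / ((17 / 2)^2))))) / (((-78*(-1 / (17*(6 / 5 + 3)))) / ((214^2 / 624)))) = 56248937 / 30420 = 1849.08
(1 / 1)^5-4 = -3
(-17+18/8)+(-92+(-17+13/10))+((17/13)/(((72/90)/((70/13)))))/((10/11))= -95289/845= -112.77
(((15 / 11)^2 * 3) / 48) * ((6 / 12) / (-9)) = -25 / 3872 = -0.01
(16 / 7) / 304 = 1 / 133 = 0.01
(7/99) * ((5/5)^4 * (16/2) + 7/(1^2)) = 35/33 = 1.06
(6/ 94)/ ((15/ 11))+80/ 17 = 18987/ 3995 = 4.75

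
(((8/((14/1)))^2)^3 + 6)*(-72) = -51119280/117649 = -434.51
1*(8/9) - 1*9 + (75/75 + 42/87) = -1730/261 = -6.63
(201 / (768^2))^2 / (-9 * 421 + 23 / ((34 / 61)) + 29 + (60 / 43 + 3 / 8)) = -3281459 / 105028753909874688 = -0.00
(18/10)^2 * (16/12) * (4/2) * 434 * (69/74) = 3234168/925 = 3496.40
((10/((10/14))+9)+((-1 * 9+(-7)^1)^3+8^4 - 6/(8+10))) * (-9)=-204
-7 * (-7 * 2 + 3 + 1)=70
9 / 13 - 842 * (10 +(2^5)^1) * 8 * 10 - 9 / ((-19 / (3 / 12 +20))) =-2795160399 / 988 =-2829109.72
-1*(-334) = 334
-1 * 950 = -950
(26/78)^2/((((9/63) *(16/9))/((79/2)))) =553/32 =17.28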